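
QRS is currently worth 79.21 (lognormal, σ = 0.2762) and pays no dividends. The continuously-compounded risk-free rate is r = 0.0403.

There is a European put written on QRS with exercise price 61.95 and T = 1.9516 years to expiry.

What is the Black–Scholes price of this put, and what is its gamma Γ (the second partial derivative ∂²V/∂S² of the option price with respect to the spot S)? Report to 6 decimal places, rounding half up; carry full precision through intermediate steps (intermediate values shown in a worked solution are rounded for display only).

price = 2.873136
Γ = 0.007650

σ√T = 0.2762·√1.9516 = 0.385851
d₁ = (ln(S/K) + (r+σ²/2)T) / (σ√T) = (ln(79.21/61.95) + (0.0403+0.2762²/2)·1.9516) / 0.385851 = (0.245775 + 0.153090) / 0.385851 = 1.033729
d₂ = d₁ − σ√T = 1.033729 − 0.385851 = 0.647878
e^{−rT} = 0.924364
N(−d₁) = 0.150632,  N(−d₂) = 0.258532
Put price V = K·e^{−rT}·N(−d₂) − S·N(−d₁) = 14.804658 − 11.931522 = 2.873136
φ(d₁) = (1/√(2π))·e^{−d₁²/2} = 0.233812
Γ = φ(d₁) / (S·σ·√T) = 0.007650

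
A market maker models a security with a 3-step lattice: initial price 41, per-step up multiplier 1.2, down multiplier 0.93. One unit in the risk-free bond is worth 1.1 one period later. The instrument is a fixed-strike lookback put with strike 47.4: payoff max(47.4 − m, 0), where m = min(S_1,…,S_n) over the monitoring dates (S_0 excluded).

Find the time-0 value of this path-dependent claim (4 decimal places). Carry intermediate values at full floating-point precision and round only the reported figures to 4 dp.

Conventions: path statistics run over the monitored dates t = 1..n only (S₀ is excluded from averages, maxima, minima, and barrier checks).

price = 3.4452

Under the martingale measure an up-move has probability p* = 0.6296; value the claim as the probability-weighted average of per-path payoffs, discounted 3 periods at R = 1.1.
Enumerate all 2^3 = 8 price paths (U = up ×1.2, D = down ×0.93); each path with k up-moves has probability p*^k·(1−p*)^(3−k).
DDD: m=32.9786, payoff=14.4214, prob=0.050805
UDD: m=42.5531, payoff=4.8469, prob=0.086369
DUD: m=38.1300, payoff=9.2700, prob=0.086369
UUD: m=49.2000, payoff=0.0000, prob=0.146827
DDU: m=35.4609, payoff=11.9391, prob=0.086369
UDU: m=45.7560, payoff=1.6440, prob=0.146827
DUU: m=38.1300, payoff=9.2700, prob=0.146827
UUU: m=49.2000, payoff=0.0000, prob=0.249606
Price = Σ prob·payoff / R^3 = 4.585584 / 1.331000 = 3.4452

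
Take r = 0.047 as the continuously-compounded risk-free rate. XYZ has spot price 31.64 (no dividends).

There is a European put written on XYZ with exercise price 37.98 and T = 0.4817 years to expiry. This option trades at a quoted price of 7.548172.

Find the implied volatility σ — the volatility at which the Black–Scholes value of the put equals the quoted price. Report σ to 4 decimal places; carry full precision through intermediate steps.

At σ = 0.4493 the Black–Scholes value reproduces the quote:
σ√T = 0.4493·√0.4817 = 0.311835
d₁ = (ln(S/K) + (r+σ²/2)T) / (σ√T) = (ln(31.64/37.98) + (0.047+0.4493²/2)·0.4817) / 0.311835 = (-0.182638 + 0.071260) / 0.311835 = -0.357167
d₂ = d₁ − σ√T = -0.357167 − 0.311835 = -0.669002
e^{−rT} = 0.977614
N(−d₁) = 0.639517,  N(−d₂) = 0.748253
V = K·e^{−rT}·N(−d₂) − S·N(−d₁) = 27.782478 − 20.234306 = 7.548172 (the observed quote) — the price is monotone increasing in volatility, hence this σ is the only solution

sigma = 0.4493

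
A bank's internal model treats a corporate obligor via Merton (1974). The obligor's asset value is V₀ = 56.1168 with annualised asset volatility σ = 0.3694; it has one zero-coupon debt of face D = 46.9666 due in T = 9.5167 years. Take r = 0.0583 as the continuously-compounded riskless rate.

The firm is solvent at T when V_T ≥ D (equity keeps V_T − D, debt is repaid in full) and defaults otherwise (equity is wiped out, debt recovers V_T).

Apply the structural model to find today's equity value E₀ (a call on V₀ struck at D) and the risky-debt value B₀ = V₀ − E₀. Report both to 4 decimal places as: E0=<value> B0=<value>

E0=35.5272 B0=20.5896

Work the structural quantities from V₀ = 56.1168 against face 46.9666:
d₁ = [ln(V₀/D) + (r + σ²/2)T] / (σ√T)
   = [ln(56.1168/46.9666) + (0.0583 + 0.5·0.3694²)·9.5167] / (0.3694·√9.5167)
   = [0.177999 + 1.204131] / 1.139568 = 1.212854
d₂ = d₁ − σ√T = 1.212854 − 1.139568 = 0.073287
N(d₁) = 0.887407,  N(d₂) = 0.529211,  e^(−rT) = 0.574174
E₀ = V₀·N(d₁) − D·e^(−rT)·N(d₂)
   = 56.1168·0.887407 − 46.9666·0.574174·0.529211 = 35.527232
B₀ = V₀ − E₀ = 56.1168 − 35.527232 = 20.589568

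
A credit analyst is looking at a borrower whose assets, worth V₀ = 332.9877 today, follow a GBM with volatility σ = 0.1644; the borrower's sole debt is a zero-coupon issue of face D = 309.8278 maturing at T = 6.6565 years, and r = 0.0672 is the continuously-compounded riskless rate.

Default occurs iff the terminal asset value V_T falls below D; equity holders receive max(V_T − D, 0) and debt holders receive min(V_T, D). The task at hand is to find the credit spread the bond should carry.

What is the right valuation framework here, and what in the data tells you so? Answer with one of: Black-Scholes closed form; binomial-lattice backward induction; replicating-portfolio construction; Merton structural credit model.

Key observation: a levered firm with one bullet debt due at 6.6565 years is the canonical structural-credit setup: equity is a call on the firm's assets struck at the face value.

framework: Merton structural credit model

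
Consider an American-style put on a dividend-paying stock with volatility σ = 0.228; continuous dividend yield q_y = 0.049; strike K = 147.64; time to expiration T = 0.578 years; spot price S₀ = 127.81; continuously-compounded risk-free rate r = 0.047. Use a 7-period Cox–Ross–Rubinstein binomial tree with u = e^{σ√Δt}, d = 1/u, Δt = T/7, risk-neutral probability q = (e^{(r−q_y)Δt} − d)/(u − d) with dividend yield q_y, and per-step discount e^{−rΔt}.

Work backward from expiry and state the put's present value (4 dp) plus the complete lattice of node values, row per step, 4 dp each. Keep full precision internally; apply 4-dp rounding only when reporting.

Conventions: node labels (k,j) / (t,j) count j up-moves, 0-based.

price = 22.4117
tree:
22.4117
28.6887 15.8564
35.5536 21.5533 9.8708
42.6363 28.2396 14.5519 4.9271
49.2952 35.5265 20.6477 8.1277 1.5321
55.5319 42.6363 27.9352 12.9938 2.9714 0.0000
61.3730 49.2952 35.5265 19.8300 5.7626 0.0000 0.0000
66.8438 55.5319 42.6363 27.9352 11.1760 0.0000 0.0000 0.0000

Δt=0.08257, u=1.06771, d=0.93658, q=0.48237, disc=e^(-rΔt)=0.99613
k=7 terminal: V=max(K-S,0) → 66.8438 55.5319 42.6363 27.9352 11.1760 0.0000 0.0000 0.0000
k=6: j=0 S=86.2670 intr=61.3730 cont=61.1495 V=61.3730[EX]; j=1 S=98.3448 intr=49.2952 cont=49.1205 V=49.2952[EX]; j=2 S=112.1135 intr=35.5265 cont=35.4073 V=35.5265[EX]; j=3 S=127.8100 intr=19.8300 cont=19.7742 V=19.8300[EX]; j=4 S=145.7040 intr=1.9360 cont=5.7626 V=5.7626[hold]; j=5 S=166.1034 intr=0.0000 cont=0.0000 V=0.0000[hold]; j=6 S=189.3587 intr=0.0000 cont=0.0000 V=0.0000[hold]
k=5: j=0 S=92.1081 intr=55.5319 cont=55.3319 V=55.5319[EX]; j=1 S=105.0037 intr=42.6363 cont=42.4884 V=42.6363[EX]; j=2 S=119.7048 intr=27.9352 cont=27.8467 V=27.9352[EX]; j=3 S=136.4640 intr=11.1760 cont=12.9938 V=12.9938[hold]; j=4 S=155.5697 intr=0.0000 cont=2.9714 V=2.9714[hold]; j=5 S=177.3502 intr=0.0000 cont=0.0000 V=0.0000[hold]
k=4: j=0 S=98.3448 intr=49.2952 cont=49.1205 V=49.2952[EX]; j=1 S=112.1135 intr=35.5265 cont=35.4073 V=35.5265[EX]; j=2 S=127.8100 intr=19.8300 cont=20.6477 V=20.6477[hold]; j=3 S=145.7040 intr=1.9360 cont=8.1277 V=8.1277[hold]; j=4 S=166.1034 intr=0.0000 cont=1.5321 V=1.5321[hold]
k=3: j=0 S=105.0037 intr=42.6363 cont=42.4884 V=42.6363[EX]; j=1 S=119.7048 intr=27.9352 cont=28.2396 V=28.2396[hold]; j=2 S=136.4640 intr=11.1760 cont=14.5519 V=14.5519[hold]; j=3 S=155.5697 intr=0.0000 cont=4.9271 V=4.9271[hold]
k=2: j=0 S=112.1135 intr=35.5265 cont=35.5536 V=35.5536[hold]; j=1 S=127.8100 intr=19.8300 cont=21.5533 V=21.5533[hold]; j=2 S=145.7040 intr=1.9360 cont=9.8708 V=9.8708[hold]
k=1: j=0 S=119.7048 intr=27.9352 cont=28.6887 V=28.6887[hold]; j=1 S=136.4640 intr=11.1760 cont=15.8564 V=15.8564[hold]
k=0: j=0 S=127.8100 intr=19.8300 cont=22.4117 V=22.4117[hold]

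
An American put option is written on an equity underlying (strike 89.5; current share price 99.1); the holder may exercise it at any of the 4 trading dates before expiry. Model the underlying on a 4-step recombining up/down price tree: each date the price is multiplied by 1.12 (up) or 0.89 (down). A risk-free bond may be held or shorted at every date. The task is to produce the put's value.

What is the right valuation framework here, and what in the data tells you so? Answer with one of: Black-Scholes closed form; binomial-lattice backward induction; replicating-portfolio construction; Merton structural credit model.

framework: binomial-lattice backward induction

Key observation: the defining feature is the embedded early-exercise option across 4 discrete dates on the spot-99.1 tree; pricing the strike-89.5 put means working backward with an exercise test at every node.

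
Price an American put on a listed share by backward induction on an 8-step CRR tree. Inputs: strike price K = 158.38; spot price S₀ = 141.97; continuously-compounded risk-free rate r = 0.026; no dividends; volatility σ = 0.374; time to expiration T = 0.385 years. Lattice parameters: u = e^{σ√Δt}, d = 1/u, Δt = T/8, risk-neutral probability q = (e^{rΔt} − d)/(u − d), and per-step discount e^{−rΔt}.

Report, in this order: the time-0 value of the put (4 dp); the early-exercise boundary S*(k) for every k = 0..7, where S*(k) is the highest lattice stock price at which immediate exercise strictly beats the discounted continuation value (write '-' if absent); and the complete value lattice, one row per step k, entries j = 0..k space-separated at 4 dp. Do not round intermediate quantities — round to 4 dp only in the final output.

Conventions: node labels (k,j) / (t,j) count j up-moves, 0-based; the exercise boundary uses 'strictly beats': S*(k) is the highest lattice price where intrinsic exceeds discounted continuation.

Δt=0.04813  u=1.08551  d=0.92123  q=0.48712  discount=0.99875
step 8 (expiry): payoffs max(K−S,0) = 84.7356 71.6031 56.1288 37.8952 16.4100 0.0000 0.0000 0.0000 0.0000
step 7: (k=7,j=0): S=79.9414, K−S=78.4386, hold=78.2405 ⇒ V=78.4386 exercise | (k=7,j=1): S=94.1968, K−S=64.1832, hold=63.9852 ⇒ V=64.1832 exercise | (k=7,j=2): S=110.9942, K−S=47.3858, hold=47.1877 ⇒ V=47.3858 exercise | (k=7,j=3): S=130.7870, K−S=27.5930, hold=27.3950 ⇒ V=27.5930 exercise | (k=7,j=4): S=154.1092, K−S=4.2708, hold=8.4058 ⇒ V=8.4058 continue | (k=7,j=5): S=181.5904, K−S=0.0000, hold=0.0000 ⇒ V=0.0000 continue | (k=7,j=6): S=213.9720, K−S=0.0000, hold=0.0000 ⇒ V=0.0000 continue | (k=7,j=7): S=252.1281, K−S=0.0000, hold=0.0000 ⇒ V=0.0000 continue  boundary S*=130.7870
step 6: (k=6,j=0): S=86.7769, K−S=71.6031, hold=71.4051 ⇒ V=71.6031 exercise | (k=6,j=1): S=102.2512, K−S=56.1288, hold=55.9308 ⇒ V=56.1288 exercise | (k=6,j=2): S=120.4848, K−S=37.8952, hold=37.6971 ⇒ V=37.8952 exercise | (k=6,j=3): S=141.9700, K−S=16.4100, hold=18.2237 ⇒ V=18.2237 continue | (k=6,j=4): S=167.2864, K−S=0.0000, hold=4.3058 ⇒ V=4.3058 continue | (k=6,j=5): S=197.1174, K−S=0.0000, hold=0.0000 ⇒ V=0.0000 continue | (k=6,j=6): S=232.2679, K−S=0.0000, hold=0.0000 ⇒ V=0.0000 continue  boundary S*=120.4848
step 5: (k=5,j=0): S=94.1968, K−S=64.1832, hold=63.9852 ⇒ V=64.1832 exercise | (k=5,j=1): S=110.9942, K−S=47.3858, hold=47.1877 ⇒ V=47.3858 exercise | (k=5,j=2): S=130.7870, K−S=27.5930, hold=28.2774 ⇒ V=28.2774 continue | (k=5,j=3): S=154.1092, K−S=4.2708, hold=11.4297 ⇒ V=11.4297 continue | (k=5,j=4): S=181.5904, K−S=0.0000, hold=2.2056 ⇒ V=2.2056 continue | (k=5,j=5): S=213.9720, K−S=0.0000, hold=0.0000 ⇒ V=0.0000 continue  boundary S*=110.9942
step 4: (k=4,j=0): S=102.2512, K−S=56.1288, hold=55.9308 ⇒ V=56.1288 exercise | (k=4,j=1): S=120.4848, K−S=37.8952, hold=38.0301 ⇒ V=38.0301 continue | (k=4,j=2): S=141.9700, K−S=16.4100, hold=20.0454 ⇒ V=20.0454 continue | (k=4,j=3): S=167.2864, K−S=0.0000, hold=6.9277 ⇒ V=6.9277 continue | (k=4,j=4): S=197.1174, K−S=0.0000, hold=1.1298 ⇒ V=1.1298 continue  boundary S*=102.2512
step 3: (k=3,j=0): S=110.9942, K−S=47.3858, hold=47.2534 ⇒ V=47.3858 exercise | (k=3,j=1): S=130.7870, K−S=27.5930, hold=29.2327 ⇒ V=29.2327 continue | (k=3,j=2): S=154.1092, K−S=4.2708, hold=13.6384 ⇒ V=13.6384 continue | (k=3,j=3): S=181.5904, K−S=0.0000, hold=4.0983 ⇒ V=4.0983 continue  boundary S*=110.9942
step 2: (k=2,j=0): S=120.4848, K−S=37.8952, hold=38.4949 ⇒ V=38.4949 continue | (k=2,j=1): S=141.9700, K−S=16.4100, hold=21.6094 ⇒ V=21.6094 continue | (k=2,j=2): S=167.2864, K−S=0.0000, hold=8.9800 ⇒ V=8.9800 continue  boundary S*=-
step 1: (k=1,j=0): S=130.7870, K−S=27.5930, hold=30.2317 ⇒ V=30.2317 continue | (k=1,j=1): S=154.1092, K−S=4.2708, hold=15.4380 ⇒ V=15.4380 continue  boundary S*=-
step 0: (k=0,j=0): S=141.9700, K−S=16.4100, hold=22.9966 ⇒ V=22.9966 continue  boundary S*=-

price = 22.9966
boundary = - - - 110.9942 102.2512 110.9942 120.4848 130.7870
tree:
22.9966
30.2317 15.4380
38.4949 21.6094 8.9800
47.3858 29.2327 13.6384 4.0983
56.1288 38.0301 20.0454 6.9277 1.1298
64.1832 47.3858 28.2774 11.4297 2.2056 0.0000
71.6031 56.1288 37.8952 18.2237 4.3058 0.0000 0.0000
78.4386 64.1832 47.3858 27.5930 8.4058 0.0000 0.0000 0.0000
84.7356 71.6031 56.1288 37.8952 16.4100 0.0000 0.0000 0.0000 0.0000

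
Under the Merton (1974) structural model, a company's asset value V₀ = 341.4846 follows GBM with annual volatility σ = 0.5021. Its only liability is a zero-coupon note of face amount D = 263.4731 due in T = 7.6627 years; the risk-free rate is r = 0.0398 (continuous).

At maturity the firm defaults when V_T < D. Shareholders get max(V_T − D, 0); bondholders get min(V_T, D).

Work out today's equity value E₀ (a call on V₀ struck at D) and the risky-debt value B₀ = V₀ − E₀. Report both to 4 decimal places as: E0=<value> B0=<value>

With assets at 341.4846 and a single debt payment of 263.4731 at 7.6627 years:
d₁ = [ln(V₀/D) + (r + σ²/2)T] / (σ√T)
   = [ln(341.4846/263.4731) + (0.0398 + 0.5·0.5021²)·7.6627] / (0.5021·√7.6627)
   = [0.259351 + 1.270876] / 1.389892 = 1.100968
d₂ = d₁ − σ√T = 1.100968 − 1.389892 = -0.288924
N(d₁) = 0.864545,  N(d₂) = 0.386320,  e^(−rT) = 0.737141
E₀ = V₀·N(d₁) − D·e^(−rT)·N(d₂)
   = 341.4846·0.864545 − 263.4731·0.737141·0.386320 = 220.198876
B₀ = V₀ − E₀ = 341.4846 − 220.198876 = 121.285724

E0=220.1989 B0=121.2857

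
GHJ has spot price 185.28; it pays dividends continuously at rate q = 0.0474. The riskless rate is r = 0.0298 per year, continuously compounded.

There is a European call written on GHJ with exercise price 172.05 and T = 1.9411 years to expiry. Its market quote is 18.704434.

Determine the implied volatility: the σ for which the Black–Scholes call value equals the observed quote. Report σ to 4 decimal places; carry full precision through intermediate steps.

sigma = 0.1651

At σ = 0.1651 the Black–Scholes value reproduces the quote:
σ√T = 0.1651·√1.9411 = 0.230023
d₁ = (ln(S/K) + (r−q+σ²/2)T) / (σ√T) = (ln(185.28/172.05) + (0.0298−0.0474+0.1651²/2)·1.9411) / 0.230023 = (0.074083 − 0.007708) / 0.230023 = 0.288558
d₂ = d₁ − σ√T = 0.288558 − 0.230023 = 0.058535
e^{−rT} = 0.943796
e^{−qT} = 0.912098
N(d₁) = 0.613540,  N(d₂) = 0.523339
V = S·e^{−qT}·N(d₁) − K·e^{−rT}·N(d₂) = 103.684288 − 84.979854 = 18.704434 (matching the quote); vega is positive throughout, so no other σ reproduces this price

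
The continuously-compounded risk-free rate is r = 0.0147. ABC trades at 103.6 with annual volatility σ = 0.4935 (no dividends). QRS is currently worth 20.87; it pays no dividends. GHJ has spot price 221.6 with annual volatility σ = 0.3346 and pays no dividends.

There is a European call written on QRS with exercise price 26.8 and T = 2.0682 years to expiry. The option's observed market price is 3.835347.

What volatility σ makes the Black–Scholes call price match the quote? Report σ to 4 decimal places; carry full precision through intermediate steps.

At σ = 0.4606 the Black–Scholes value reproduces the quote:
σ√T = 0.4606·√2.0682 = 0.662400
d₁ = (ln(S/K) + (r+σ²/2)T) / (σ√T) = (ln(20.87/26.8) + (0.0147+0.4606²/2)·2.0682) / 0.662400 = (-0.250089 + 0.249789) / 0.662400 = -0.000453
d₂ = d₁ − σ√T = -0.000453 − 0.662400 = -0.662853
e^{−rT} = 0.970055
N(d₁) = 0.499819,  N(d₂) = 0.253713
V = S·N(d₁) − K·e^{−rT}·N(d₂) = 10.431231 − 6.595884 = 3.835347 (equal to the quote); since ∂V/∂σ > 0 for all σ, the implied volatility is unique

sigma = 0.4606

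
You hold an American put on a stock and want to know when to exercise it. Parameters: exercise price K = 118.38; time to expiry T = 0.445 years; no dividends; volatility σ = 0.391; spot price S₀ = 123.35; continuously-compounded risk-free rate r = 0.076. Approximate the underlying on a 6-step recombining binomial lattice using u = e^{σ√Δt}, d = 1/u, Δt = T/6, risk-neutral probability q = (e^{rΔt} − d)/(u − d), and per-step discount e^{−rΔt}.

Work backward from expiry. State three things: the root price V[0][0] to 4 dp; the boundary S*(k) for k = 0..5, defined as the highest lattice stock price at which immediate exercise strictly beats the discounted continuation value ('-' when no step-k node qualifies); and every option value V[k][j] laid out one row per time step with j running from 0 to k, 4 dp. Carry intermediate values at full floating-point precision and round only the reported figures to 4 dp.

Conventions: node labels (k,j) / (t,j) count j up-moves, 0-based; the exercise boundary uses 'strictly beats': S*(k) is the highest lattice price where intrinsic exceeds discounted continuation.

Δt=0.07417, u=1.11236, d=0.89899, q=0.49990, disc=e^(-rΔt)=0.99438
k=6 terminal: V=max(K-S,0) → 53.2668 37.8127 18.6906 0.0000 0.0000 0.0000 0.0000
k=5: j=0 S=72.4292 intr=45.9508 cont=45.2854 V=45.9508[EX]; j=1 S=89.6198 intr=28.7602 cont=28.0948 V=28.7602[EX]; j=2 S=110.8904 intr=7.4896 cont=9.2947 V=9.2947[hold]; j=3 S=137.2095 intr=0.0000 cont=0.0000 V=0.0000[hold]; j=4 S=169.7752 intr=0.0000 cont=0.0000 V=0.0000[hold]; j=5 S=210.0702 intr=0.0000 cont=0.0000 V=0.0000[hold]  S*(5)=89.6198
k=4: j=0 S=80.5673 intr=37.8127 cont=37.1473 V=37.8127[EX]; j=1 S=99.6894 intr=18.6906 cont=18.9225 V=18.9225[hold]; j=2 S=123.3500 intr=0.0000 cont=4.6222 V=4.6222[hold]; j=3 S=152.6263 intr=0.0000 cont=0.0000 V=0.0000[hold]; j=4 S=188.8511 intr=0.0000 cont=0.0000 V=0.0000[hold]  S*(4)=80.5673
k=3: j=0 S=89.6198 intr=28.7602 cont=28.2101 V=28.7602[EX]; j=1 S=110.8904 intr=7.4896 cont=11.7076 V=11.7076[hold]; j=2 S=137.2095 intr=0.0000 cont=2.2986 V=2.2986[hold]; j=3 S=169.7752 intr=0.0000 cont=0.0000 V=0.0000[hold]  S*(3)=89.6198
k=2: j=0 S=99.6894 intr=18.6906 cont=20.1220 V=20.1220[hold]; j=1 S=123.3500 intr=0.0000 cont=6.9647 V=6.9647[hold]; j=2 S=152.6263 intr=0.0000 cont=1.1431 V=1.1431[hold]  S*(2)=-
k=1: j=0 S=110.8904 intr=7.4896 cont=13.4686 V=13.4686[hold]; j=1 S=137.2095 intr=0.0000 cont=4.0317 V=4.0317[hold]  S*(1)=-
k=0: j=0 S=123.3500 intr=0.0000 cont=8.7019 V=8.7019[hold]  S*(0)=-

price = 8.7019
boundary = - - - 89.6198 80.5673 89.6198
tree:
8.7019
13.4686 4.0317
20.1220 6.9647 1.1431
28.7602 11.7076 2.2986 0.0000
37.8127 18.9225 4.6222 0.0000 0.0000
45.9508 28.7602 9.2947 0.0000 0.0000 0.0000
53.2668 37.8127 18.6906 0.0000 0.0000 0.0000 0.0000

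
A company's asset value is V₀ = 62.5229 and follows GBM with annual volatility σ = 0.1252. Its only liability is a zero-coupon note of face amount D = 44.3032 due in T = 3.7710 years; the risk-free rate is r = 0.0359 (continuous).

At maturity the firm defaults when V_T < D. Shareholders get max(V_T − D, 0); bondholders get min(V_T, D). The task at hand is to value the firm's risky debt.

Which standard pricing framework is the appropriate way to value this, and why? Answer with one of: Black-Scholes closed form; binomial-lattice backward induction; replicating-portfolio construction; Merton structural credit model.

Key observation: assets follow a GBM and default happens iff V_T < 44.3032; valuing claims on that split (equity as a call, risky debt as the residual) is the structural model's definition.

framework: Merton structural credit model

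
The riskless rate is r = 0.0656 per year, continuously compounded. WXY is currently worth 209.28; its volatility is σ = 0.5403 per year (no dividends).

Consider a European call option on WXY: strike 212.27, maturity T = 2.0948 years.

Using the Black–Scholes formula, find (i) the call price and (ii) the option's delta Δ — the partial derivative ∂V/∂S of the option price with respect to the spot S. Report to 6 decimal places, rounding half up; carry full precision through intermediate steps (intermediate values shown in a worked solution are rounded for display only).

price = 72.809955
Δ = 0.708355

σ√T = 0.5403·√2.0948 = 0.781999
d₁ = (ln(S/K) + (r+σ²/2)T) / (σ√T) = (ln(209.28/212.27) + (0.0656+0.5403²/2)·2.0948) / 0.781999 = (-0.014186 + 0.443180) / 0.781999 = 0.548587
d₂ = d₁ − σ√T = 0.548587 − 0.781999 = -0.233413
e^{−rT} = 0.871605
N(d₁) = 0.708355,  N(d₂) = 0.407721
Call price V = S·N(d₁) − K·e^{−rT}·N(d₂) = 148.244617 − 75.434662 = 72.809955
Δ = N(d₁) = 0.708355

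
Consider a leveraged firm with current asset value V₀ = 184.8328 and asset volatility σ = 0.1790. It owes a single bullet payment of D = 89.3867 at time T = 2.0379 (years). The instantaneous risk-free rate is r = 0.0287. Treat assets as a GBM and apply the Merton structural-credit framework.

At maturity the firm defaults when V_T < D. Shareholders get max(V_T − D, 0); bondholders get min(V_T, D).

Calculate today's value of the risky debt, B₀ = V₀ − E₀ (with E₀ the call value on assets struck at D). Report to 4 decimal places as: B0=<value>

B0=84.2993

With assets at 184.8328 and a single debt payment of 89.3867 at 2.0379 years:
d₁ = [ln(V₀/D) + (r + σ²/2)T] / (σ√T)
   = [ln(184.8328/89.3867) + (0.0287 + 0.5·0.1790²)·2.0379] / (0.1790·√2.0379)
   = [0.726480 + 0.091136] / 0.255532 = 3.199667
d₂ = d₁ − σ√T = 3.199667 − 0.255532 = 2.944135
N(d₁) = 0.999312,  N(d₂) = 0.998381,  e^(−rT) = 0.943190
E₀ = V₀·N(d₁) − D·e^(−rT)·N(d₂)
   = 184.8328·0.999312 − 89.3867·0.943190·0.998381 = 100.533543
B₀ = V₀ − E₀ = 184.8328 − 100.533543 = 84.299257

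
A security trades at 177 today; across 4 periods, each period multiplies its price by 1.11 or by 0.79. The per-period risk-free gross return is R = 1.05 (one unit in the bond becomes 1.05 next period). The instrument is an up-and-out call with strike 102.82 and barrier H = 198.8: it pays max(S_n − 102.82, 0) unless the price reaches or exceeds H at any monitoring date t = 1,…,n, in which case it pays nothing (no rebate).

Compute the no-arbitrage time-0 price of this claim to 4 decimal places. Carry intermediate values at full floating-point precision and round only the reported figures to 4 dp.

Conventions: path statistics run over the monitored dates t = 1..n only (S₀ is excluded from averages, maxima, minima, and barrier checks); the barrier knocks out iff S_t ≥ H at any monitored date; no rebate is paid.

price = 17.8087

No-arbitrage gives p* = (R−d)/(u−d) = 0.8125: enumerate every path, weight its payoff by its p*-probability, and discount by R^4.
Enumerate all 2^4 = 16 price paths (U = up ×1.11, D = down ×0.79); each path with k up-moves has probability p*^k·(1−p*)^(4−k).
DDDD: M=139.8300, payoff=0.0000, prob=0.001236
UDDD: M=196.4700, payoff=0.0000, prob=0.005356
DUDD: M=155.2113, payoff=0.0000, prob=0.005356
UUDD: M=218.0817, payoff=0.0000, prob=0.023209
DDUD: M=139.8300, payoff=0.0000, prob=0.005356
UDUD: M=196.4700, payoff=33.2848, prob=0.023209
DUUD: M=172.2845, payoff=33.2848, prob=0.023209
UUUD: M=242.0707, payoff=0.0000, prob=0.100571
DDDU: M=139.8300, payoff=0.0000, prob=0.005356
UDDU: M=196.4700, payoff=33.2848, prob=0.023209
DUDU: M=155.2113, payoff=33.2848, prob=0.023209
UUDU: M=218.0817, payoff=0.0000, prob=0.100571
DDUU: M=139.8300, payoff=33.2848, prob=0.023209
UDUU: M=196.4700, payoff=88.4158, prob=0.100571
DUUU: M=191.2358, payoff=88.4158, prob=0.100571
UUUU: M=268.6985, payoff=0.0000, prob=0.435806
Price = Σ prob·payoff / R^4 = 21.646552 / 1.215506 = 17.8087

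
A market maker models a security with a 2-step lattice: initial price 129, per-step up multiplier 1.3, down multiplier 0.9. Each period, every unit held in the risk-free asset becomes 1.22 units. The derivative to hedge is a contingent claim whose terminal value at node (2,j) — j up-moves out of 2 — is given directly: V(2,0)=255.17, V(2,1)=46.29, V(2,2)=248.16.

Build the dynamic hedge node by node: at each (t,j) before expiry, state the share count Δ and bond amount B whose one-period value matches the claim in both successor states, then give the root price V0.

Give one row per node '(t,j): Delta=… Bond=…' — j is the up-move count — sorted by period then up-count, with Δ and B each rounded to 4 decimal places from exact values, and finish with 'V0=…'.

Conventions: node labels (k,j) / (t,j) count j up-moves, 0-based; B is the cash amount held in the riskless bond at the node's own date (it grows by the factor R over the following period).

(0,0): Delta=1.9018 Bond=-121.8113
(1,0): Delta=-4.4978 Bond=594.3852
(1,1): Delta=3.0094 Bond=-334.3586
V0=123.5165

Arbitrage-free pricing uses the up-move probability p* = (R−d)/(u−d) = 0.8000, discounting each step at R = 1.22.
Payoffs at expiry: V(2,0)=255.1700, V(2,1)=46.2900, V(2,2)=248.1600
  t=1,j=0: stock 116.1000 → up 150.9300 (V=46.2900), down 104.4900 (V=255.1700). Price 72.1852; hedge Δ=-4.4978, bond B=594.3852.
  t=1,j=1: stock 167.7000 → up 218.0100 (V=248.1600), down 150.9300 (V=46.2900). Price 170.3164; hedge Δ=3.0094, bond B=-334.3586.
  t=0,j=0: stock 129.0000 → up 167.7000 (V=170.3164), down 116.1000 (V=72.1852). Price 123.5165; hedge Δ=1.9018, bond B=-121.8113.
As a check, the time-0 holding Δ(0,0)·S0 + B(0,0) comes to 123.5165 — exactly V0.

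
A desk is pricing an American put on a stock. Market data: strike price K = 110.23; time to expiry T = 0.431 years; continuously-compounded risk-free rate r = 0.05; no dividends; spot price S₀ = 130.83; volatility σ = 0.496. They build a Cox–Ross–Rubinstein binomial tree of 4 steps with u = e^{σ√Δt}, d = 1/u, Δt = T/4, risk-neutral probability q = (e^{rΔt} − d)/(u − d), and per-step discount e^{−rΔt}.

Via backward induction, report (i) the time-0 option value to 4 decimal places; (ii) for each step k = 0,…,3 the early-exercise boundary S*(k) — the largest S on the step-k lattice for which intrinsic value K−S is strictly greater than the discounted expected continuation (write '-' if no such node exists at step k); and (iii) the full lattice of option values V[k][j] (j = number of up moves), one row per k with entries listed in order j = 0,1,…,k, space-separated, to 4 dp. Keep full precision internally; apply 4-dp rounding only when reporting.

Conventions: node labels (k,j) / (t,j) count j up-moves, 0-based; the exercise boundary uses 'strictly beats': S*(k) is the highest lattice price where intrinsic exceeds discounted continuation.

Δt=0.10775, u=1.17682, d=0.84975, q=0.47590, disc=e^(-rΔt)=0.99463
k=4 terminal: V=max(K-S,0) → 42.0163 15.7610 0.0000 0.0000 0.0000
k=3: j=0 S=80.2750 intr=29.9550 cont=29.3627 V=29.9550[EX]; j=1 S=111.1728 intr=0.0000 cont=8.2159 V=8.2159[hold]; j=2 S=153.9630 intr=0.0000 cont=0.0000 V=0.0000[hold]; j=3 S=213.2231 intr=0.0000 cont=0.0000 V=0.0000[hold]  S*(3)=80.2750
k=2: j=0 S=94.4690 intr=15.7610 cont=19.5039 V=19.5039[hold]; j=1 S=130.8300 intr=0.0000 cont=4.2828 V=4.2828[hold]; j=2 S=181.1863 intr=0.0000 cont=0.0000 V=0.0000[hold]  S*(2)=-
k=1: j=0 S=111.1728 intr=0.0000 cont=12.1943 V=12.1943[hold]; j=1 S=153.9630 intr=0.0000 cont=2.2325 V=2.2325[hold]  S*(1)=-
k=0: j=0 S=130.8300 intr=0.0000 cont=7.4134 V=7.4134[hold]  S*(0)=-

price = 7.4134
boundary = - - - 80.2750
tree:
7.4134
12.1943 2.2325
19.5039 4.2828 0.0000
29.9550 8.2159 0.0000 0.0000
42.0163 15.7610 0.0000 0.0000 0.0000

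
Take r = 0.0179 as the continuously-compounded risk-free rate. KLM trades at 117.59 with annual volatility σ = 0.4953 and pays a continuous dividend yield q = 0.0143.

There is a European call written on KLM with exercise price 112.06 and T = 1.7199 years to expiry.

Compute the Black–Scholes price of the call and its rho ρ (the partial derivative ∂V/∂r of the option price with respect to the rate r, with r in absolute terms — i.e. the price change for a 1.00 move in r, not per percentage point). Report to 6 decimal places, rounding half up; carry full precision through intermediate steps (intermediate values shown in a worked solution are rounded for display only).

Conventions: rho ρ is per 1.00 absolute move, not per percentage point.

σ√T = 0.4953·√1.7199 = 0.649561
d₁ = (ln(S/K) + (r−q+σ²/2)T) / (σ√T) = (ln(117.59/112.06) + (0.0179−0.0143+0.4953²/2)·1.7199) / 0.649561 = (0.048170 + 0.217156) / 0.649561 = 0.408470
d₂ = d₁ − σ√T = 0.408470 − 0.649561 = -0.241091
e^{−rT} = 0.969683
e^{−qT} = 0.975705
N(d₁) = 0.658536,  N(d₂) = 0.404742
Call price V = S·e^{−qT}·N(d₁) − K·e^{−rT}·N(d₂) = 75.555889 − 43.980360 = 31.575529
ρ = K·T·e^{−rT}·N(d₂) = 75.641821

price = 31.575529
ρ = 75.641821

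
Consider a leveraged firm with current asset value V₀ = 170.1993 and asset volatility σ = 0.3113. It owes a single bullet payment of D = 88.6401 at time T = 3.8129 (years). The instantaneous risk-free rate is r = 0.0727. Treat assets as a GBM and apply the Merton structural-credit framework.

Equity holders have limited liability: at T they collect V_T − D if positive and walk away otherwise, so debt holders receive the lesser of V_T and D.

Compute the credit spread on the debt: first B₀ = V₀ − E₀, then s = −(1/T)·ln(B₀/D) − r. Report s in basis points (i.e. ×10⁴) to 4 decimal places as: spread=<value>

Work the structural quantities from V₀ = 170.1993 against face 88.6401:
d₁ = [ln(V₀/D) + (r + σ²/2)T] / (σ√T)
   = [ln(170.1993/88.6401) + (0.0727 + 0.5·0.3113²)·3.8129] / (0.3113·√3.8129)
   = [0.652386 + 0.461947] / 0.607865 = 1.833193
d₂ = d₁ − σ√T = 1.833193 − 0.607865 = 1.225329
N(d₁) = 0.966613,  N(d₂) = 0.889774,  e^(−rT) = 0.757905
E₀ = V₀·N(d₁) − D·e^(−rT)·N(d₂)
   = 170.1993·0.966613 − 88.6401·0.757905·0.889774 = 104.741179
B₀ = V₀ − E₀ = 170.1993 − 104.741179 = 65.458121
spread = −(1/T)·ln(B₀/D) − r = −(1/3.8129)·ln(65.458121/88.6401) − 0.0727 = 0.00681265
in basis points: 0.00681265 × 10⁴ = 68.1265 bp

spread=68.1265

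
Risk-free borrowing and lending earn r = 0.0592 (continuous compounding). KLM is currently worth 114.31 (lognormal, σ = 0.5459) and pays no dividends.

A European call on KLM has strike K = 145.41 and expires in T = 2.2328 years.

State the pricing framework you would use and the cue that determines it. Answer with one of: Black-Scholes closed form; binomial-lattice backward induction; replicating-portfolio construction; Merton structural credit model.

framework: Black-Scholes closed form

Key observation: a European claim on KLM (strike 145.41) — a lognormal (GBM) underlying with constant rate and volatility — has an exact closed-form value; no lattice or capital structure is involved.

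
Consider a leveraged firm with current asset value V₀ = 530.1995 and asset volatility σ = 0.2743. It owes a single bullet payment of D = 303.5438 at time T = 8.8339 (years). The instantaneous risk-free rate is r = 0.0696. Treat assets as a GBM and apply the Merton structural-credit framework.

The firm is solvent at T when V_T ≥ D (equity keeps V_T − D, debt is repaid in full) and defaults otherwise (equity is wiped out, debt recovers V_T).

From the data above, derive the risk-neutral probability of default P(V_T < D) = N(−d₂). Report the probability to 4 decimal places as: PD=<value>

Work the structural quantities from V₀ = 530.1995 against face 303.5438:
d₁ = [ln(V₀/D) + (r + σ²/2)T] / (σ√T)
   = [ln(530.1995/303.5438) + (0.0696 + 0.5·0.2743²)·8.8339] / (0.2743·√8.8339)
   = [0.557727 + 0.947173] / 0.815271 = 1.845889
d₂ = d₁ − σ√T = 1.845889 − 0.815271 = 1.030618
risk-neutral PD = N(−d₂) = N(-1.030618) = 0.151360

PD=0.1514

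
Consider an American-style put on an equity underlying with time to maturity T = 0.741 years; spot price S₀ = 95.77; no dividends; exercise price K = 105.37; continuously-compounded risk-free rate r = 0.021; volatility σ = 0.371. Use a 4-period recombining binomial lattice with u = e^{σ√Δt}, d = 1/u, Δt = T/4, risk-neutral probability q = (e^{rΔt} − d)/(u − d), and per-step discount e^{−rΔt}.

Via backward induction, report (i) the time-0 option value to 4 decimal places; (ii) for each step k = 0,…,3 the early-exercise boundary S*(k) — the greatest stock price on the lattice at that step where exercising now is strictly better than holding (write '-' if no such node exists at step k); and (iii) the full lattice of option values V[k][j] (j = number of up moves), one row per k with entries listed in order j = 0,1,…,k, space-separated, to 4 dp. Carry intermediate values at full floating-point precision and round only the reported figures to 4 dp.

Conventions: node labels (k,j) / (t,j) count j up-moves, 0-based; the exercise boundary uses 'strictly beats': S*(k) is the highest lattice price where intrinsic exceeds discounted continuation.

Δt=0.18525  u=1.17314  d=0.85242  q=0.47232  discount=0.99612
step 4 (expiry): payoffs max(K−S,0) = 54.8067 35.7823 9.6000 0.0000 0.0000
step 3: (k=3,j=0): S=59.3176, K−S=46.0524, hold=45.6432 ⇒ V=46.0524 exercise | (k=3,j=1): S=81.6359, K−S=23.7341, hold=23.3250 ⇒ V=23.7341 exercise | (k=3,j=2): S=112.3513, K−S=0.0000, hold=5.0461 ⇒ V=5.0461 continue | (k=3,j=3): S=154.6234, K−S=0.0000, hold=0.0000 ⇒ V=0.0000 continue  boundary S*=81.6359
step 2: (k=2,j=0): S=69.5877, K−S=35.7823, hold=35.3732 ⇒ V=35.7823 exercise | (k=2,j=1): S=95.7700, K−S=9.6000, hold=14.8496 ⇒ V=14.8496 continue | (k=2,j=2): S=131.8034, K−S=0.0000, hold=2.6524 ⇒ V=2.6524 continue  boundary S*=69.5877
step 1: (k=1,j=0): S=81.6359, K−S=23.7341, hold=25.7949 ⇒ V=25.7949 continue | (k=1,j=1): S=112.3513, K−S=0.0000, hold=9.0533 ⇒ V=9.0533 continue  boundary S*=-
step 0: (k=0,j=0): S=95.7700, K−S=9.6000, hold=17.8181 ⇒ V=17.8181 continue  boundary S*=-

price = 17.8181
boundary = - - 69.5877 81.6359
tree:
17.8181
25.7949 9.0533
35.7823 14.8496 2.6524
46.0524 23.7341 5.0461 0.0000
54.8067 35.7823 9.6000 0.0000 0.0000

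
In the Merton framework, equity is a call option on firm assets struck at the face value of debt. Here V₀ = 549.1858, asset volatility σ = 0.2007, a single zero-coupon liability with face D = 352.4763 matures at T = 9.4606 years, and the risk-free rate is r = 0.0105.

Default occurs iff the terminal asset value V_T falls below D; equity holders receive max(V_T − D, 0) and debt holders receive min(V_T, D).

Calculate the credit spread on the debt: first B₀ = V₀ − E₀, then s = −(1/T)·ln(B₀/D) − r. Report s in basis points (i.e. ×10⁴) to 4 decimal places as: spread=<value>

spread=90.5002

Apply the equity-as-call identities (strike 352.4763, horizon 9.4606 years):
d₁ = [ln(V₀/D) + (r + σ²/2)T] / (σ√T)
   = [ln(549.1858/352.4763) + (0.0105 + 0.5·0.2007²)·9.4606] / (0.2007·√9.4606)
   = [0.443453 + 0.289875] / 0.617315 = 1.187933
d₂ = d₁ − σ√T = 1.187933 − 0.617315 = 0.570618
N(d₁) = 0.882570,  N(d₂) = 0.715871,  e^(−rT) = 0.905438
E₀ = V₀·N(d₁) − D·e^(−rT)·N(d₂)
   = 549.1858·0.882570 − 352.4763·0.905438·0.715871 = 256.228042
B₀ = V₀ − E₀ = 549.1858 − 256.228042 = 292.957758
spread = −(1/T)·ln(B₀/D) − r = −(1/9.4606)·ln(292.957758/352.4763) − 0.0105 = 0.00905002
in basis points: 0.00905002 × 10⁴ = 90.5002 bp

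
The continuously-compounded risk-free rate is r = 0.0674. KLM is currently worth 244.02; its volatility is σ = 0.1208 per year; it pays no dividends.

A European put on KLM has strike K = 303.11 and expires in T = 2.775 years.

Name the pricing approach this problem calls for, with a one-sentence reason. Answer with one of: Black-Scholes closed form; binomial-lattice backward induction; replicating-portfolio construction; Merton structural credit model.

framework: Black-Scholes closed form

Key observation: the strike-303.11 put on KLM is European-exercise on a continuously-modelled lognormal underlying, so its value is a single closed-form evaluation.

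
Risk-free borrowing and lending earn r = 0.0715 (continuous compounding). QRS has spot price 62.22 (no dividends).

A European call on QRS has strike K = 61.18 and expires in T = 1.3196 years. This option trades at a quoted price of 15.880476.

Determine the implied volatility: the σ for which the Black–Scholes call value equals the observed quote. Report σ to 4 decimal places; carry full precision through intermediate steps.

At σ = 0.4623 the Black–Scholes value reproduces the quote:
σ√T = 0.4623·√1.3196 = 0.531062
d₁ = (ln(S/K) + (r+σ²/2)T) / (σ√T) = (ln(62.22/61.18) + (0.0715+0.4623²/2)·1.3196) / 0.531062 = (0.016856 + 0.235365) / 0.531062 = 0.474937
d₂ = d₁ − σ√T = 0.474937 − 0.531062 = -0.056125
e^{−rT} = 0.909963
N(d₁) = 0.682584,  N(d₂) = 0.477621
V = S·N(d₁) − K·e^{−rT}·N(d₂) = 42.470379 − 26.589903 = 15.880476 (matching the quote); vega is positive throughout, so no other σ reproduces this price

sigma = 0.4623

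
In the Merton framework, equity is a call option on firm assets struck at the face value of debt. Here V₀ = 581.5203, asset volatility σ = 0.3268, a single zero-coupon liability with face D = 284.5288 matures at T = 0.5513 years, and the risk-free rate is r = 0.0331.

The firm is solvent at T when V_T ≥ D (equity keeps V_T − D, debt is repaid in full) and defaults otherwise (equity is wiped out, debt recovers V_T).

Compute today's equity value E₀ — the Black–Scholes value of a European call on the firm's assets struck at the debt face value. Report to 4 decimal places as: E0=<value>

Apply the equity-as-call identities (strike 284.5288, horizon 0.5513 years):
d₁ = [ln(V₀/D) + (r + σ²/2)T] / (σ√T)
   = [ln(581.5203/284.5288) + (0.0331 + 0.5·0.3268²)·0.5513] / (0.3268·√0.5513)
   = [0.714811 + 0.047687] / 0.242648 = 3.142410
d₂ = d₁ − σ√T = 3.142410 − 0.242648 = 2.899763
N(d₁) = 0.999162,  N(d₂) = 0.998133,  e^(−rT) = 0.981917
E₀ = V₀·N(d₁) − D·e^(−rT)·N(d₂)
   = 581.5203·0.999162 − 284.5288·0.981917·0.998133 = 302.170970

E0=302.1710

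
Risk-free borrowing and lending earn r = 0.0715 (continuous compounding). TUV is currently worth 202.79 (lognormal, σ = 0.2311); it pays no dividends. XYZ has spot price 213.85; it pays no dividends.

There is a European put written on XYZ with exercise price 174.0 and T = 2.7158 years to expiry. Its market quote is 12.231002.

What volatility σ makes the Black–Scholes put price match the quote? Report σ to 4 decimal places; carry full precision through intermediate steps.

At σ = 0.3266 the Black–Scholes value reproduces the quote:
σ√T = 0.3266·√2.7158 = 0.538226
d₁ = (ln(S/K) + (r+σ²/2)T) / (σ√T) = (ln(213.85/174.0) + (0.0715+0.3266²/2)·2.7158) / 0.538226 = (0.206220 + 0.339024) / 0.538226 = 1.013037
d₂ = d₁ − σ√T = 1.013037 − 0.538226 = 0.474810
e^{−rT} = 0.823510
N(−d₁) = 0.155521,  N(−d₂) = 0.317461
V = K·e^{−rT}·N(−d₂) − S·N(−d₁) = 45.489242 − 33.258241 = 12.231002 (matching the quote); vega is positive throughout, so no other σ reproduces this price

sigma = 0.3266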